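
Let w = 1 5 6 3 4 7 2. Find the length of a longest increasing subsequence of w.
4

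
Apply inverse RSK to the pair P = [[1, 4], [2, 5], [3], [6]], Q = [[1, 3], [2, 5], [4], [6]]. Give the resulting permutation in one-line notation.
Reverse the RSK construction: for i from n down to 1, find the cell of Q containing i, remove the entry at that cell from P, and reverse-bump it up through P; the value ejected from row 1 is w(i).

Step i=6: Q has 6 at row 4, column 1; remove 6 from row 4 of P and reverse-bump: 6 enters row 3 and ejects 3; 3 enters row 2 and ejects 2; 2 enters row 1 and ejects 1. So w(6) = 1. P is now [[2, 4], [3, 5], [6]].
Step i=5: Q has 5 at row 2, column 2; remove 5 from row 2 of P and reverse-bump: 5 enters row 1 and ejects 4. So w(5) = 4. P is now [[2, 5], [3], [6]].
Step i=4: Q has 4 at row 3, column 1; remove 6 from row 3 of P and reverse-bump: 6 enters row 2 and ejects 3; 3 enters row 1 and ejects 2. So w(4) = 2. P is now [[3, 5], [6]].
Step i=3: Q has 3 at row 1, column 2; remove that cell from P, ejecting 5. So w(3) = 5. P is now [[3], [6]].
Step i=2: Q has 2 at row 2, column 1; remove 6 from row 2 of P and reverse-bump: 6 enters row 1 and ejects 3. So w(2) = 3. P is now [[6]].
Step i=1: Q has 1 at row 1, column 1; remove that cell from P, ejecting 6. So w(1) = 6. P is now [].

So w = 6 3 5 2 4 1.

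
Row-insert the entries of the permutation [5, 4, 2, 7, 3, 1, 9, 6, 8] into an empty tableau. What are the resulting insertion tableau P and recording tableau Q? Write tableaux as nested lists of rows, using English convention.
P = [[1, 3, 6, 8], [2, 7, 9], [4], [5]], Q = [[1, 4, 7, 9], [2, 5, 8], [3], [6]]

Insert each entry of the permutation into P by Schensted row insertion, recording in Q the position of each new cell.

Insert 5: appended to row 1. P = [[5]].
Insert 4: 4 bumps 5 from row 1; 5 starts row 2. P = [[4], [5]].
Insert 2: 2 bumps 4 from row 1; 4 bumps 5 from row 2; 5 starts row 3. P = [[2], [4], [5]].
Insert 7: appended to row 1. P = [[2, 7], [4], [5]].
Insert 3: 3 bumps 7 from row 1; 7 appends to row 2. P = [[2, 3], [4, 7], [5]].
Insert 1: 1 bumps 2 from row 1; 2 bumps 4 from row 2; 4 bumps 5 from row 3; 5 starts row 4. P = [[1, 3], [2, 7], [4], [5]].
Insert 9: appended to row 1. P = [[1, 3, 9], [2, 7], [4], [5]].
Insert 6: 6 bumps 9 from row 1; 9 appends to row 2. P = [[1, 3, 6], [2, 7, 9], [4], [5]].
Insert 8: appended to row 1. P = [[1, 3, 6, 8], [2, 7, 9], [4], [5]].

So P = [[1, 3, 6, 8], [2, 7, 9], [4], [5]], Q = [[1, 4, 7, 9], [2, 5, 8], [3], [6]].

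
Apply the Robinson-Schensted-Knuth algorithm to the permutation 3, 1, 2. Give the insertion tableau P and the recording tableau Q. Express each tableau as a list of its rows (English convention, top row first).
Insert each entry of the permutation into P by Schensted row insertion, recording in Q the position of each new cell.

After inserting 3: P = [[3]].
After inserting 1: P = [[1], [3]].
After inserting 2: P = [[1, 2], [3]].

So P = [[1, 2], [3]], Q = [[1, 3], [2]].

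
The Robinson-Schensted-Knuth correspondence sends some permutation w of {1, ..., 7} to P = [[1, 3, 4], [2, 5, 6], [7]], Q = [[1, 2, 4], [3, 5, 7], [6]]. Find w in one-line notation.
2 5 1 7 6 3 4

Reverse RSK: for i = n, n-1, ..., 1, locate i in Q, remove the corresponding corner cell from P, and reverse-bump its entry up through P; the value ejected from row 1 is w(i).

So w = 2 5 1 7 6 3 4.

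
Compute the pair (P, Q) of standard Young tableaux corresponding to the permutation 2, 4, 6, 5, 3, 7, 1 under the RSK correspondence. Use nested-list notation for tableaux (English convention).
Insert each entry of the permutation into P by Schensted row insertion, recording in Q the position of each new cell.

Insert 2: appended to row 1. P = [[2]], Q = [[1]].
Insert 4: appended to row 1. P = [[2, 4]], Q = [[1, 2]].
Insert 6: appended to row 1. P = [[2, 4, 6]], Q = [[1, 2, 3]].
Insert 5: 5 bumps 6 from row 1; 6 starts row 2. P = [[2, 4, 5], [6]], Q = [[1, 2, 3], [4]].
Insert 3: 3 bumps 4 from row 1; 4 bumps 6 from row 2; 6 starts row 3. P = [[2, 3, 5], [4], [6]], Q = [[1, 2, 3], [4], [5]].
Insert 7: appended to row 1. P = [[2, 3, 5, 7], [4], [6]], Q = [[1, 2, 3, 6], [4], [5]].
Insert 1: 1 bumps 2 from row 1; 2 bumps 4 from row 2; 4 bumps 6 from row 3; 6 starts row 4. P = [[1, 3, 5, 7], [2], [4], [6]], Q = [[1, 2, 3, 6], [4], [5], [7]].

So P = [[1, 3, 5, 7], [2], [4], [6]], Q = [[1, 2, 3, 6], [4], [5], [7]].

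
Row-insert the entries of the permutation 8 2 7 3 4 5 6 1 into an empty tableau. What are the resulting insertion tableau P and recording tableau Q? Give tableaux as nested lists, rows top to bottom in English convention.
P = [[1, 3, 4, 5, 6], [2], [7], [8]], Q = [[1, 3, 5, 6, 7], [2], [4], [8]]

Insert each entry of the permutation into P by Schensted row insertion, recording in Q the position of each new cell.

After inserting 8: P = [[8]].
After inserting 2: P = [[2], [8]].
After inserting 7: P = [[2, 7], [8]].
After inserting 3: P = [[2, 3], [7], [8]].
After inserting 4: P = [[2, 3, 4], [7], [8]].
After inserting 5: P = [[2, 3, 4, 5], [7], [8]].
After inserting 6: P = [[2, 3, 4, 5, 6], [7], [8]].
After inserting 1: P = [[1, 3, 4, 5, 6], [2], [7], [8]].

So P = [[1, 3, 4, 5, 6], [2], [7], [8]], Q = [[1, 3, 5, 6, 7], [2], [4], [8]].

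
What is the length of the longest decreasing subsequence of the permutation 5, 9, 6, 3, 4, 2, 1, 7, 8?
5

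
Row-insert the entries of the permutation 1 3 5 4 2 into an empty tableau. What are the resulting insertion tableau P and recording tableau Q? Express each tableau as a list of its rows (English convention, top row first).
Insert each entry of the permutation into P by Schensted row insertion, recording in Q the position of each new cell.

Insert 1: appended to row 1. P = [[1]].
Insert 3: appended to row 1. P = [[1, 3]].
Insert 5: appended to row 1. P = [[1, 3, 5]].
Insert 4: 4 bumps 5 from row 1; 5 starts row 2. P = [[1, 3, 4], [5]].
Insert 2: 2 bumps 3 from row 1; 3 bumps 5 from row 2; 5 starts row 3. P = [[1, 2, 4], [3], [5]].

So P = [[1, 2, 4], [3], [5]], Q = [[1, 2, 3], [4], [5]].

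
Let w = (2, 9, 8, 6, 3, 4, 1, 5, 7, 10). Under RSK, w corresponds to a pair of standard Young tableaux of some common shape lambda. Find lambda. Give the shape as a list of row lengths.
RSK row insertion gives P = [[1, 3, 4, 5, 7, 10], [2], [6], [8], [9]], which has shape [6, 1, 1, 1, 1].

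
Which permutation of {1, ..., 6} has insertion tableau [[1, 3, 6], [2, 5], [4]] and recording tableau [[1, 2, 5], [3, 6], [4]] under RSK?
Reverse RSK: for i = n, n-1, ..., 1, locate i in Q, remove the corresponding corner cell from P, and reverse-bump its entry up through P; the value ejected from row 1 is w(i).

So w = 4 5 2 1 6 3.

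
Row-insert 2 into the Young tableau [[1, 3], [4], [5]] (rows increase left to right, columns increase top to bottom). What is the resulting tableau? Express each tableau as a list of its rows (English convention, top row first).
[[1, 2], [3], [4], [5]]

In row 1, 2 replaces 3 (the leftmost entry greater than 2); 3 is bumped to row 2. In row 2, 3 replaces 4 (the leftmost entry greater than 3); 4 is bumped to row 3. In row 3, 4 replaces 5 (the leftmost entry greater than 4); 5 is bumped to row 4. 5 starts a new row 4. The new tableau is [[1, 2], [3], [4], [5]].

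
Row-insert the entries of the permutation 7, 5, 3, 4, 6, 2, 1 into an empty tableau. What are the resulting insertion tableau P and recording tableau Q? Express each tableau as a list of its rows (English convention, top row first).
P = [[1, 4, 6], [2], [3], [5], [7]], Q = [[1, 4, 5], [2], [3], [6], [7]]

Insert each entry of the permutation into P by Schensted row insertion, recording in Q the position of each new cell.

After inserting 7: P = [[7]].
After inserting 5: P = [[5], [7]].
After inserting 3: P = [[3], [5], [7]].
After inserting 4: P = [[3, 4], [5], [7]].
After inserting 6: P = [[3, 4, 6], [5], [7]].
After inserting 2: P = [[2, 4, 6], [3], [5], [7]].
After inserting 1: P = [[1, 4, 6], [2], [3], [5], [7]].

So P = [[1, 4, 6], [2], [3], [5], [7]], Q = [[1, 4, 5], [2], [3], [6], [7]].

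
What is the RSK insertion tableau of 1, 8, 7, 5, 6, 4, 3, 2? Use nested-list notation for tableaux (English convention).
P = [[1, 2, 6], [3], [4], [5], [7], [8]]

Insert 1: appended to row 1. P = [[1]].
Insert 8: appended to row 1. P = [[1, 8]].
Insert 7: 7 bumps 8 from row 1; 8 starts row 2. P = [[1, 7], [8]].
Insert 5: 5 bumps 7 from row 1; 7 bumps 8 from row 2; 8 starts row 3. P = [[1, 5], [7], [8]].
Insert 6: appended to row 1. P = [[1, 5, 6], [7], [8]].
Insert 4: 4 bumps 5 from row 1; 5 bumps 7 from row 2; 7 bumps 8 from row 3; 8 starts row 4. P = [[1, 4, 6], [5], [7], [8]].
Insert 3: 3 bumps 4 from row 1; 4 bumps 5 from row 2; 5 bumps 7 from row 3; 7 bumps 8 from row 4; 8 starts row 5. P = [[1, 3, 6], [4], [5], [7], [8]].
Insert 2: 2 bumps 3 from row 1; 3 bumps 4 from row 2; 4 bumps 5 from row 3; 5 bumps 7 from row 4; 7 bumps 8 from row 5; 8 starts row 6. P = [[1, 2, 6], [3], [4], [5], [7], [8]].

So P = [[1, 2, 6], [3], [4], [5], [7], [8]].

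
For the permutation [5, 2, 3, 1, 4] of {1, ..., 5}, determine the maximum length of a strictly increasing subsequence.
3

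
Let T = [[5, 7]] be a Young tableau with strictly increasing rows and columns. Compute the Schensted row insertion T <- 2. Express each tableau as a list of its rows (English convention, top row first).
[[2, 7], [5]]

In row 1, 2 replaces 5 (the leftmost entry greater than 2); 5 is bumped to row 2. 5 starts a new row 2. The new tableau is [[2, 7], [5]].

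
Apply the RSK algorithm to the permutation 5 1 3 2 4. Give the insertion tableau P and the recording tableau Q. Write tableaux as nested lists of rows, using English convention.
P = [[1, 2, 4], [3], [5]], Q = [[1, 3, 5], [2], [4]]

Insert each entry of the permutation into P by Schensted row insertion, recording in Q the position of each new cell.

After inserting 5: P = [[5]].
After inserting 1: P = [[1], [5]].
After inserting 3: P = [[1, 3], [5]].
After inserting 2: P = [[1, 2], [3], [5]].
After inserting 4: P = [[1, 2, 4], [3], [5]].

So P = [[1, 2, 4], [3], [5]], Q = [[1, 3, 5], [2], [4]].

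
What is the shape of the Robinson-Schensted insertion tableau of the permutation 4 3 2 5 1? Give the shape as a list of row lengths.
[2, 1, 1, 1]

Row-insert each entry into an empty tableau.

After inserting 4: P = [[4]].
After inserting 3: P = [[3], [4]].
After inserting 2: P = [[2], [3], [4]].
After inserting 5: P = [[2, 5], [3], [4]].
After inserting 1: P = [[1, 5], [2], [3], [4]].

The final insertion tableau P = [[1, 5], [2], [3], [4]] has shape [2, 1, 1, 1].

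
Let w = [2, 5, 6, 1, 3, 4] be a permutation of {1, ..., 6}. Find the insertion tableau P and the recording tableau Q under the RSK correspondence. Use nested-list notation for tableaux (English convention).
Insert each entry of the permutation into P by Schensted row insertion, recording in Q the position of each new cell.

Insert 2: appended to row 1. P = [[2]].
Insert 5: appended to row 1. P = [[2, 5]].
Insert 6: appended to row 1. P = [[2, 5, 6]].
Insert 1: 1 bumps 2 from row 1; 2 starts row 2. P = [[1, 5, 6], [2]].
Insert 3: 3 bumps 5 from row 1; 5 appends to row 2. P = [[1, 3, 6], [2, 5]].
Insert 4: 4 bumps 6 from row 1; 6 appends to row 2. P = [[1, 3, 4], [2, 5, 6]].

So P = [[1, 3, 4], [2, 5, 6]], Q = [[1, 2, 3], [4, 5, 6]].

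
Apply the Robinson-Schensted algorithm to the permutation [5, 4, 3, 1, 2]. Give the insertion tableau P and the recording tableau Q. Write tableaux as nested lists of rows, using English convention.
Insert each entry of the permutation into P by Schensted row insertion, recording in Q the position of each new cell.

Insert 5: appended to row 1. P = [[5]].
Insert 4: 4 bumps 5 from row 1; 5 starts row 2. P = [[4], [5]].
Insert 3: 3 bumps 4 from row 1; 4 bumps 5 from row 2; 5 starts row 3. P = [[3], [4], [5]].
Insert 1: 1 bumps 3 from row 1; 3 bumps 4 from row 2; 4 bumps 5 from row 3; 5 starts row 4. P = [[1], [3], [4], [5]].
Insert 2: appended to row 1. P = [[1, 2], [3], [4], [5]].

So P = [[1, 2], [3], [4], [5]], Q = [[1, 5], [2], [3], [4]].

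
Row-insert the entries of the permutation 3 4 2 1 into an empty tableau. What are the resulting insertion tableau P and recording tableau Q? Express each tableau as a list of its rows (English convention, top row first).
P = [[1, 4], [2], [3]], Q = [[1, 2], [3], [4]]

Insert each entry of the permutation into P by Schensted row insertion, recording in Q the position of each new cell.

Insert 3: appended to row 1. P = [[3]].
Insert 4: appended to row 1. P = [[3, 4]].
Insert 2: 2 bumps 3 from row 1; 3 starts row 2. P = [[2, 4], [3]].
Insert 1: 1 bumps 2 from row 1; 2 bumps 3 from row 2; 3 starts row 3. P = [[1, 4], [2], [3]].

So P = [[1, 4], [2], [3]], Q = [[1, 2], [3], [4]].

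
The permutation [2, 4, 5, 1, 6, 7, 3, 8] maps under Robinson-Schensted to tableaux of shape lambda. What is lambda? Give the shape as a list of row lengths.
RSK row insertion gives P = [[1, 3, 5, 6, 7, 8], [2, 4]], which has shape [6, 2].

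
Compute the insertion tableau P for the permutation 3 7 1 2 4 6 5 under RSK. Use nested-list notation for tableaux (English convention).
Insert 3: appended to row 1. P = [[3]].
Insert 7: appended to row 1. P = [[3, 7]].
Insert 1: 1 bumps 3 from row 1; 3 starts row 2. P = [[1, 7], [3]].
Insert 2: 2 bumps 7 from row 1; 7 appends to row 2. P = [[1, 2], [3, 7]].
Insert 4: appended to row 1. P = [[1, 2, 4], [3, 7]].
Insert 6: appended to row 1. P = [[1, 2, 4, 6], [3, 7]].
Insert 5: 5 bumps 6 from row 1; 6 bumps 7 from row 2; 7 starts row 3. P = [[1, 2, 4, 5], [3, 6], [7]].

So P = [[1, 2, 4, 5], [3, 6], [7]].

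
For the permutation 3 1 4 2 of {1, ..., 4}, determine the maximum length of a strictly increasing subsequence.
2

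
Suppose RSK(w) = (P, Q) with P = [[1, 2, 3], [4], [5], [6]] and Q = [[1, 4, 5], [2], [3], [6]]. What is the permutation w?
Reverse the RSK construction: for i from n down to 1, find the cell of Q containing i, remove the entry at that cell from P, and reverse-bump it up through P; the value ejected from row 1 is w(i).

Step i=6: Q has 6 at row 4, column 1; remove 6 from row 4 of P and reverse-bump: 6 enters row 3 and ejects 5; 5 enters row 2 and ejects 4; 4 enters row 1 and ejects 3. So w(6) = 3. P is now [[1, 2, 4], [5], [6]].
Step i=5: Q has 5 at row 1, column 3; remove that cell from P, ejecting 4. So w(5) = 4. P is now [[1, 2], [5], [6]].
Step i=4: Q has 4 at row 1, column 2; remove that cell from P, ejecting 2. So w(4) = 2. P is now [[1], [5], [6]].
Step i=3: Q has 3 at row 3, column 1; remove 6 from row 3 of P and reverse-bump: 6 enters row 2 and ejects 5; 5 enters row 1 and ejects 1. So w(3) = 1. P is now [[5], [6]].
Step i=2: Q has 2 at row 2, column 1; remove 6 from row 2 of P and reverse-bump: 6 enters row 1 and ejects 5. So w(2) = 5. P is now [[6]].
Step i=1: Q has 1 at row 1, column 1; remove that cell from P, ejecting 6. So w(1) = 6. P is now [].

So w = 6 5 1 2 4 3.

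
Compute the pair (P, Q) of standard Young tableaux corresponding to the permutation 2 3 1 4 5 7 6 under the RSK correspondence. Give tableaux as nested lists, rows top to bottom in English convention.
Insert each entry of the permutation into P by Schensted row insertion, recording in Q the position of each new cell.

After inserting 2: P = [[2]].
After inserting 3: P = [[2, 3]].
After inserting 1: P = [[1, 3], [2]].
After inserting 4: P = [[1, 3, 4], [2]].
After inserting 5: P = [[1, 3, 4, 5], [2]].
After inserting 7: P = [[1, 3, 4, 5, 7], [2]].
After inserting 6: P = [[1, 3, 4, 5, 6], [2, 7]].

So P = [[1, 3, 4, 5, 6], [2, 7]], Q = [[1, 2, 4, 5, 6], [3, 7]].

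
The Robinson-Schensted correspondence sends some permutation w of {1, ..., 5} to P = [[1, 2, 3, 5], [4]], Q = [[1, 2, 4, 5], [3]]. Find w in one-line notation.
Reverse RSK: for i = n, n-1, ..., 1, locate i in Q, remove the corresponding corner cell from P, and reverse-bump its entry up through P; the value ejected from row 1 is w(i).

So w = 1 4 2 3 5.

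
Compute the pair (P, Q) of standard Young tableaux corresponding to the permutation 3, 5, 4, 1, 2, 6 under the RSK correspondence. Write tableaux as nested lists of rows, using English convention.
Insert each entry of the permutation into P by Schensted row insertion, recording in Q the position of each new cell.

After inserting 3: P = [[3]].
After inserting 5: P = [[3, 5]].
After inserting 4: P = [[3, 4], [5]].
After inserting 1: P = [[1, 4], [3], [5]].
After inserting 2: P = [[1, 2], [3, 4], [5]].
After inserting 6: P = [[1, 2, 6], [3, 4], [5]].

So P = [[1, 2, 6], [3, 4], [5]], Q = [[1, 2, 6], [3, 5], [4]].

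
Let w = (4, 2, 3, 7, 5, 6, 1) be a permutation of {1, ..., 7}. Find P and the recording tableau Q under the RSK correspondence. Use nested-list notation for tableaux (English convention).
Insert each entry of the permutation into P by Schensted row insertion, recording in Q the position of each new cell.

Insert 4: appended to row 1. P = [[4]].
Insert 2: 2 bumps 4 from row 1; 4 starts row 2. P = [[2], [4]].
Insert 3: appended to row 1. P = [[2, 3], [4]].
Insert 7: appended to row 1. P = [[2, 3, 7], [4]].
Insert 5: 5 bumps 7 from row 1; 7 appends to row 2. P = [[2, 3, 5], [4, 7]].
Insert 6: appended to row 1. P = [[2, 3, 5, 6], [4, 7]].
Insert 1: 1 bumps 2 from row 1; 2 bumps 4 from row 2; 4 starts row 3. P = [[1, 3, 5, 6], [2, 7], [4]].

So P = [[1, 3, 5, 6], [2, 7], [4]], Q = [[1, 3, 4, 6], [2, 5], [7]].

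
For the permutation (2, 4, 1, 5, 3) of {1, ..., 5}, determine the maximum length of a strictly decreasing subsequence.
2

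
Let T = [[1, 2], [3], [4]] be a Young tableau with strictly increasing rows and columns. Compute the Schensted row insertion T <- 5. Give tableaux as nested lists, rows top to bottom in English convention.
5 is larger than every entry of row 1, so it is appended to row 1. The new tableau is [[1, 2, 5], [3], [4]].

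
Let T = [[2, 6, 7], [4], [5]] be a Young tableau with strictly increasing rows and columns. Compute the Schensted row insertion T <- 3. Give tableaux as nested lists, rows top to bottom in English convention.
In row 1, 3 replaces 6 (the leftmost entry greater than 3); 6 is bumped to row 2. 6 is appended to row 2. The new tableau is [[2, 3, 7], [4, 6], [5]].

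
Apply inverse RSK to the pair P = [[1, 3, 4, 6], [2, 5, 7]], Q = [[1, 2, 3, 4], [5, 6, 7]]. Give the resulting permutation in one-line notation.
2 3 5 7 1 4 6

Reverse the RSK construction: for i from n down to 1, find the cell of Q containing i, remove the entry at that cell from P, and reverse-bump it up through P; the value ejected from row 1 is w(i).

Step i=7: Q has 7 at row 2, column 3; remove 7 from row 2 of P and reverse-bump: 7 enters row 1 and ejects 6. So w(7) = 6. P is now [[1, 3, 4, 7], [2, 5]].
Step i=6: Q has 6 at row 2, column 2; remove 5 from row 2 of P and reverse-bump: 5 enters row 1 and ejects 4. So w(6) = 4. P is now [[1, 3, 5, 7], [2]].
Step i=5: Q has 5 at row 2, column 1; remove 2 from row 2 of P and reverse-bump: 2 enters row 1 and ejects 1. So w(5) = 1. P is now [[2, 3, 5, 7]].
Step i=4: Q has 4 at row 1, column 4; remove that cell from P, ejecting 7. So w(4) = 7. P is now [[2, 3, 5]].
Step i=3: Q has 3 at row 1, column 3; remove that cell from P, ejecting 5. So w(3) = 5. P is now [[2, 3]].
Step i=2: Q has 2 at row 1, column 2; remove that cell from P, ejecting 3. So w(2) = 3. P is now [[2]].
Step i=1: Q has 1 at row 1, column 1; remove that cell from P, ejecting 2. So w(1) = 2. P is now [].

So w = 2 3 5 7 1 4 6.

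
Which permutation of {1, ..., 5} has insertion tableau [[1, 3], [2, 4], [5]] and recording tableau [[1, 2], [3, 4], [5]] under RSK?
2 5 1 4 3

Reverse the RSK construction: for i from n down to 1, find the cell of Q containing i, remove the entry at that cell from P, and reverse-bump it up through P; the value ejected from row 1 is w(i).

Step i=5: Q has 5 at row 3, column 1; remove 5 from row 3 of P and reverse-bump: 5 enters row 2 and ejects 4; 4 enters row 1 and ejects 3. So w(5) = 3. P is now [[1, 4], [2, 5]].
Step i=4: Q has 4 at row 2, column 2; remove 5 from row 2 of P and reverse-bump: 5 enters row 1 and ejects 4. So w(4) = 4. P is now [[1, 5], [2]].
Step i=3: Q has 3 at row 2, column 1; remove 2 from row 2 of P and reverse-bump: 2 enters row 1 and ejects 1. So w(3) = 1. P is now [[2, 5]].
Step i=2: Q has 2 at row 1, column 2; remove that cell from P, ejecting 5. So w(2) = 5. P is now [[2]].
Step i=1: Q has 1 at row 1, column 1; remove that cell from P, ejecting 2. So w(1) = 2. P is now [].

So w = 2 5 1 4 3.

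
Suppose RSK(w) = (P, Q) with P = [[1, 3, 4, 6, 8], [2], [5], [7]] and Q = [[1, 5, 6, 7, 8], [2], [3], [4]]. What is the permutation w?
7 5 2 1 3 4 6 8

Reverse the RSK construction: for i from n down to 1, find the cell of Q containing i, remove the entry at that cell from P, and reverse-bump it up through P; the value ejected from row 1 is w(i).

Step i=8: Q has 8 at row 1, column 5; remove that cell from P, ejecting 8. So w(8) = 8. P is now [[1, 3, 4, 6], [2], [5], [7]].
Step i=7: Q has 7 at row 1, column 4; remove that cell from P, ejecting 6. So w(7) = 6. P is now [[1, 3, 4], [2], [5], [7]].
Step i=6: Q has 6 at row 1, column 3; remove that cell from P, ejecting 4. So w(6) = 4. P is now [[1, 3], [2], [5], [7]].
Step i=5: Q has 5 at row 1, column 2; remove that cell from P, ejecting 3. So w(5) = 3. P is now [[1], [2], [5], [7]].
Step i=4: Q has 4 at row 4, column 1; remove 7 from row 4 of P and reverse-bump: 7 enters row 3 and ejects 5; 5 enters row 2 and ejects 2; 2 enters row 1 and ejects 1. So w(4) = 1. P is now [[2], [5], [7]].
Step i=3: Q has 3 at row 3, column 1; remove 7 from row 3 of P and reverse-bump: 7 enters row 2 and ejects 5; 5 enters row 1 and ejects 2. So w(3) = 2. P is now [[5], [7]].
Step i=2: Q has 2 at row 2, column 1; remove 7 from row 2 of P and reverse-bump: 7 enters row 1 and ejects 5. So w(2) = 5. P is now [[7]].
Step i=1: Q has 1 at row 1, column 1; remove that cell from P, ejecting 7. So w(1) = 7. P is now [].

So w = 7 5 2 1 3 4 6 8.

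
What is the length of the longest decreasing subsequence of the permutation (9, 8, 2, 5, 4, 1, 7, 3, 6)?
5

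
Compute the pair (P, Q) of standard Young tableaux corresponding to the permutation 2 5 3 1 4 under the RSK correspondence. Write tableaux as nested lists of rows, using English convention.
Insert each entry of the permutation into P by Schensted row insertion, recording in Q the position of each new cell.

Insert 2: appended to row 1. P = [[2]].
Insert 5: appended to row 1. P = [[2, 5]].
Insert 3: 3 bumps 5 from row 1; 5 starts row 2. P = [[2, 3], [5]].
Insert 1: 1 bumps 2 from row 1; 2 bumps 5 from row 2; 5 starts row 3. P = [[1, 3], [2], [5]].
Insert 4: appended to row 1. P = [[1, 3, 4], [2], [5]].

So P = [[1, 3, 4], [2], [5]], Q = [[1, 2, 5], [3], [4]].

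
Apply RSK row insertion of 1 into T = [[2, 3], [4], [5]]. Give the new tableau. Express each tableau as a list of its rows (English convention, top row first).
In row 1, 1 replaces 2 (the leftmost entry greater than 1); 2 is bumped to row 2. In row 2, 2 replaces 4 (the leftmost entry greater than 2); 4 is bumped to row 3. In row 3, 4 replaces 5 (the leftmost entry greater than 4); 5 is bumped to row 4. 5 starts a new row 4. The new tableau is [[1, 3], [2], [4], [5]].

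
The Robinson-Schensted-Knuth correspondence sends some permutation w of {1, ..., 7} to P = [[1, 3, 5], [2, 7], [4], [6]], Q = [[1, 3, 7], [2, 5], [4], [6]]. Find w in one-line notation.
6 4 7 2 3 1 5

Reverse the RSK construction: for i from n down to 1, find the cell of Q containing i, remove the entry at that cell from P, and reverse-bump it up through P; the value ejected from row 1 is w(i).

Step i=7: Q has 7 at row 1, column 3; remove that cell from P, ejecting 5. So w(7) = 5. P is now [[1, 3], [2, 7], [4], [6]].
Step i=6: Q has 6 at row 4, column 1; remove 6 from row 4 of P and reverse-bump: 6 enters row 3 and ejects 4; 4 enters row 2 and ejects 2; 2 enters row 1 and ejects 1. So w(6) = 1. P is now [[2, 3], [4, 7], [6]].
Step i=5: Q has 5 at row 2, column 2; remove 7 from row 2 of P and reverse-bump: 7 enters row 1 and ejects 3. So w(5) = 3. P is now [[2, 7], [4], [6]].
Step i=4: Q has 4 at row 3, column 1; remove 6 from row 3 of P and reverse-bump: 6 enters row 2 and ejects 4; 4 enters row 1 and ejects 2. So w(4) = 2. P is now [[4, 7], [6]].
Step i=3: Q has 3 at row 1, column 2; remove that cell from P, ejecting 7. So w(3) = 7. P is now [[4], [6]].
Step i=2: Q has 2 at row 2, column 1; remove 6 from row 2 of P and reverse-bump: 6 enters row 1 and ejects 4. So w(2) = 4. P is now [[6]].
Step i=1: Q has 1 at row 1, column 1; remove that cell from P, ejecting 6. So w(1) = 6. P is now [].

So w = 6 4 7 2 3 1 5.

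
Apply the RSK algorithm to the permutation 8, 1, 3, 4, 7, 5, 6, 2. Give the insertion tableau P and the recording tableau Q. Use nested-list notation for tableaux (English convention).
Insert each entry of the permutation into P by Schensted row insertion, recording in Q the position of each new cell.

Insert 8: appended to row 1. P = [[8]], Q = [[1]].
Insert 1: 1 bumps 8 from row 1; 8 starts row 2. P = [[1], [8]], Q = [[1], [2]].
Insert 3: appended to row 1. P = [[1, 3], [8]], Q = [[1, 3], [2]].
Insert 4: appended to row 1. P = [[1, 3, 4], [8]], Q = [[1, 3, 4], [2]].
Insert 7: appended to row 1. P = [[1, 3, 4, 7], [8]], Q = [[1, 3, 4, 5], [2]].
Insert 5: 5 bumps 7 from row 1; 7 bumps 8 from row 2; 8 starts row 3. P = [[1, 3, 4, 5], [7], [8]], Q = [[1, 3, 4, 5], [2], [6]].
Insert 6: appended to row 1. P = [[1, 3, 4, 5, 6], [7], [8]], Q = [[1, 3, 4, 5, 7], [2], [6]].
Insert 2: 2 bumps 3 from row 1; 3 bumps 7 from row 2; 7 bumps 8 from row 3; 8 starts row 4. P = [[1, 2, 4, 5, 6], [3], [7], [8]], Q = [[1, 3, 4, 5, 7], [2], [6], [8]].

So P = [[1, 2, 4, 5, 6], [3], [7], [8]], Q = [[1, 3, 4, 5, 7], [2], [6], [8]].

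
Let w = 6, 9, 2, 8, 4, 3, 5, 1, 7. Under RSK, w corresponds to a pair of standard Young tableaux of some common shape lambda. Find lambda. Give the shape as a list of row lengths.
[4, 2, 1, 1, 1]

Row-insert each entry into an empty tableau.

After inserting 6: P = [[6]].
After inserting 9: P = [[6, 9]].
After inserting 2: P = [[2, 9], [6]].
After inserting 8: P = [[2, 8], [6, 9]].
After inserting 4: P = [[2, 4], [6, 8], [9]].
After inserting 3: P = [[2, 3], [4, 8], [6], [9]].
After inserting 5: P = [[2, 3, 5], [4, 8], [6], [9]].
After inserting 1: P = [[1, 3, 5], [2, 8], [4], [6], [9]].
After inserting 7: P = [[1, 3, 5, 7], [2, 8], [4], [6], [9]].

The final insertion tableau P = [[1, 3, 5, 7], [2, 8], [4], [6], [9]] has shape [4, 2, 1, 1, 1].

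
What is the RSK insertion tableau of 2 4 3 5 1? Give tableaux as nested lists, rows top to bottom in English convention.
P = [[1, 3, 5], [2], [4]]

Insert 2: appended to row 1. P = [[2]].
Insert 4: appended to row 1. P = [[2, 4]].
Insert 3: 3 bumps 4 from row 1; 4 starts row 2. P = [[2, 3], [4]].
Insert 5: appended to row 1. P = [[2, 3, 5], [4]].
Insert 1: 1 bumps 2 from row 1; 2 bumps 4 from row 2; 4 starts row 3. P = [[1, 3, 5], [2], [4]].

So P = [[1, 3, 5], [2], [4]].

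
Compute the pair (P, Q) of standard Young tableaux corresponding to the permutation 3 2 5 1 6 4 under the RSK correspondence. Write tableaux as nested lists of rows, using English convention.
Insert each entry of the permutation into P by Schensted row insertion, recording in Q the position of each new cell.

Insert 3: appended to row 1. P = [[3]].
Insert 2: 2 bumps 3 from row 1; 3 starts row 2. P = [[2], [3]].
Insert 5: appended to row 1. P = [[2, 5], [3]].
Insert 1: 1 bumps 2 from row 1; 2 bumps 3 from row 2; 3 starts row 3. P = [[1, 5], [2], [3]].
Insert 6: appended to row 1. P = [[1, 5, 6], [2], [3]].
Insert 4: 4 bumps 5 from row 1; 5 appends to row 2. P = [[1, 4, 6], [2, 5], [3]].

So P = [[1, 4, 6], [2, 5], [3]], Q = [[1, 3, 5], [2, 6], [4]].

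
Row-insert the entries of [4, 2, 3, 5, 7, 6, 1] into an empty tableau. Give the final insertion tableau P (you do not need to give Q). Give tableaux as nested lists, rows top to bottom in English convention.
P = [[1, 3, 5, 6], [2, 7], [4]]

After inserting 4: P = [[4]].
After inserting 2: P = [[2], [4]].
After inserting 3: P = [[2, 3], [4]].
After inserting 5: P = [[2, 3, 5], [4]].
After inserting 7: P = [[2, 3, 5, 7], [4]].
After inserting 6: P = [[2, 3, 5, 6], [4, 7]].
After inserting 1: P = [[1, 3, 5, 6], [2, 7], [4]].

So P = [[1, 3, 5, 6], [2, 7], [4]].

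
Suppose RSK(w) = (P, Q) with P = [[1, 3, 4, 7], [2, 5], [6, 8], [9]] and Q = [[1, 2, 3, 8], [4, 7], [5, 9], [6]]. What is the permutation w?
Reverse the RSK construction: for i from n down to 1, find the cell of Q containing i, remove the entry at that cell from P, and reverse-bump it up through P; the value ejected from row 1 is w(i).

Step i=9: Q has 9 at row 3, column 2; remove 8 from row 3 of P and reverse-bump: 8 enters row 2 and ejects 5; 5 enters row 1 and ejects 4. So w(9) = 4. P is now [[1, 3, 5, 7], [2, 8], [6], [9]].
Step i=8: Q has 8 at row 1, column 4; remove that cell from P, ejecting 7. So w(8) = 7. P is now [[1, 3, 5], [2, 8], [6], [9]].
Step i=7: Q has 7 at row 2, column 2; remove 8 from row 2 of P and reverse-bump: 8 enters row 1 and ejects 5. So w(7) = 5. P is now [[1, 3, 8], [2], [6], [9]].
Step i=6: Q has 6 at row 4, column 1; remove 9 from row 4 of P and reverse-bump: 9 enters row 3 and ejects 6; 6 enters row 2 and ejects 2; 2 enters row 1 and ejects 1. So w(6) = 1. P is now [[2, 3, 8], [6], [9]].
Step i=5: Q has 5 at row 3, column 1; remove 9 from row 3 of P and reverse-bump: 9 enters row 2 and ejects 6; 6 enters row 1 and ejects 3. So w(5) = 3. P is now [[2, 6, 8], [9]].
Step i=4: Q has 4 at row 2, column 1; remove 9 from row 2 of P and reverse-bump: 9 enters row 1 and ejects 8. So w(4) = 8. P is now [[2, 6, 9]].
Step i=3: Q has 3 at row 1, column 3; remove that cell from P, ejecting 9. So w(3) = 9. P is now [[2, 6]].
Step i=2: Q has 2 at row 1, column 2; remove that cell from P, ejecting 6. So w(2) = 6. P is now [[2]].
Step i=1: Q has 1 at row 1, column 1; remove that cell from P, ejecting 2. So w(1) = 2. P is now [].

So w = 2 6 9 8 3 1 5 7 4.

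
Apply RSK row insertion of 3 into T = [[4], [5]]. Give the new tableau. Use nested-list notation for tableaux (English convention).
In row 1, 3 replaces 4 (the leftmost entry greater than 3); 4 is bumped to row 2. In row 2, 4 replaces 5 (the leftmost entry greater than 4); 5 is bumped to row 3. 5 starts a new row 3. The new tableau is [[3], [4], [5]].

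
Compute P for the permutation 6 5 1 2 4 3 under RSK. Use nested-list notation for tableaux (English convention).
P = [[1, 2, 3], [4], [5], [6]]

After inserting 6: P = [[6]].
After inserting 5: P = [[5], [6]].
After inserting 1: P = [[1], [5], [6]].
After inserting 2: P = [[1, 2], [5], [6]].
After inserting 4: P = [[1, 2, 4], [5], [6]].
After inserting 3: P = [[1, 2, 3], [4], [5], [6]].

So P = [[1, 2, 3], [4], [5], [6]].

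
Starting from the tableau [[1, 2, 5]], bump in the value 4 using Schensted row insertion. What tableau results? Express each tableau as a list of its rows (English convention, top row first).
[[1, 2, 4], [5]]

In row 1, 4 replaces 5 (the leftmost entry greater than 4); 5 is bumped to row 2. 5 starts a new row 2. The new tableau is [[1, 2, 4], [5]].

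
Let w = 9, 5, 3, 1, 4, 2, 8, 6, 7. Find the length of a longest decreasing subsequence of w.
4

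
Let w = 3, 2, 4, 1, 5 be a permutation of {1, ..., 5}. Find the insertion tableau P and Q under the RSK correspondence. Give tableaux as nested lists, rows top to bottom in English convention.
P = [[1, 4, 5], [2], [3]], Q = [[1, 3, 5], [2], [4]]

Insert each entry of the permutation into P by Schensted row insertion, recording in Q the position of each new cell.

Insert 3: appended to row 1. P = [[3]], Q = [[1]].
Insert 2: 2 bumps 3 from row 1; 3 starts row 2. P = [[2], [3]], Q = [[1], [2]].
Insert 4: appended to row 1. P = [[2, 4], [3]], Q = [[1, 3], [2]].
Insert 1: 1 bumps 2 from row 1; 2 bumps 3 from row 2; 3 starts row 3. P = [[1, 4], [2], [3]], Q = [[1, 3], [2], [4]].
Insert 5: appended to row 1. P = [[1, 4, 5], [2], [3]], Q = [[1, 3, 5], [2], [4]].

So P = [[1, 4, 5], [2], [3]], Q = [[1, 3, 5], [2], [4]].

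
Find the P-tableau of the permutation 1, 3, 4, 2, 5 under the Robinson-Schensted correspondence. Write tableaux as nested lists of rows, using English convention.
Insert 1: appended to row 1. P = [[1]].
Insert 3: appended to row 1. P = [[1, 3]].
Insert 4: appended to row 1. P = [[1, 3, 4]].
Insert 2: 2 bumps 3 from row 1; 3 starts row 2. P = [[1, 2, 4], [3]].
Insert 5: appended to row 1. P = [[1, 2, 4, 5], [3]].

So P = [[1, 2, 4, 5], [3]].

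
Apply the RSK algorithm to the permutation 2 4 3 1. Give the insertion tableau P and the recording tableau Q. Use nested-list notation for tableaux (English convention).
P = [[1, 3], [2], [4]], Q = [[1, 2], [3], [4]]

Insert each entry of the permutation into P by Schensted row insertion, recording in Q the position of each new cell.

After inserting 2: P = [[2]].
After inserting 4: P = [[2, 4]].
After inserting 3: P = [[2, 3], [4]].
After inserting 1: P = [[1, 3], [2], [4]].

So P = [[1, 3], [2], [4]], Q = [[1, 2], [3], [4]].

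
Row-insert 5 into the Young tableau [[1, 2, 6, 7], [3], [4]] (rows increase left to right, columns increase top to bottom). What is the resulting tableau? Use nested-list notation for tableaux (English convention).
[[1, 2, 5, 7], [3, 6], [4]]

In row 1, 5 replaces 6 (the leftmost entry greater than 5); 6 is bumped to row 2. 6 is appended to row 2. The new tableau is [[1, 2, 5, 7], [3, 6], [4]].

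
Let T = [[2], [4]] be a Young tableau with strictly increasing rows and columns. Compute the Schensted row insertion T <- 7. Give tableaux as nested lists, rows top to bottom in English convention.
7 is larger than every entry of row 1, so it is appended to row 1. The new tableau is [[2, 7], [4]].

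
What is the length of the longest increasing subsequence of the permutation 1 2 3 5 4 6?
5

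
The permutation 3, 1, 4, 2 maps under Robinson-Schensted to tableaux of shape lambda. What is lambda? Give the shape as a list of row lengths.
Row-insert each entry into an empty tableau.

After inserting 3: P = [[3]].
After inserting 1: P = [[1], [3]].
After inserting 4: P = [[1, 4], [3]].
After inserting 2: P = [[1, 2], [3, 4]].

The final insertion tableau P = [[1, 2], [3, 4]] has shape [2, 2].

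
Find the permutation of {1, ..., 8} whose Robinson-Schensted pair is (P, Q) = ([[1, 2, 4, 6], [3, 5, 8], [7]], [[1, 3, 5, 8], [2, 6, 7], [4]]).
Reverse the RSK construction: for i from n down to 1, find the cell of Q containing i, remove the entry at that cell from P, and reverse-bump it up through P; the value ejected from row 1 is w(i).

Step i=8: Q has 8 at row 1, column 4; remove that cell from P, ejecting 6. So w(8) = 6. P is now [[1, 2, 4], [3, 5, 8], [7]].
Step i=7: Q has 7 at row 2, column 3; remove 8 from row 2 of P and reverse-bump: 8 enters row 1 and ejects 4. So w(7) = 4. P is now [[1, 2, 8], [3, 5], [7]].
Step i=6: Q has 6 at row 2, column 2; remove 5 from row 2 of P and reverse-bump: 5 enters row 1 and ejects 2. So w(6) = 2. P is now [[1, 5, 8], [3], [7]].
Step i=5: Q has 5 at row 1, column 3; remove that cell from P, ejecting 8. So w(5) = 8. P is now [[1, 5], [3], [7]].
Step i=4: Q has 4 at row 3, column 1; remove 7 from row 3 of P and reverse-bump: 7 enters row 2 and ejects 3; 3 enters row 1 and ejects 1. So w(4) = 1. P is now [[3, 5], [7]].
Step i=3: Q has 3 at row 1, column 2; remove that cell from P, ejecting 5. So w(3) = 5. P is now [[3], [7]].
Step i=2: Q has 2 at row 2, column 1; remove 7 from row 2 of P and reverse-bump: 7 enters row 1 and ejects 3. So w(2) = 3. P is now [[7]].
Step i=1: Q has 1 at row 1, column 1; remove that cell from P, ejecting 7. So w(1) = 7. P is now [].

So w = 7 3 5 1 8 2 4 6.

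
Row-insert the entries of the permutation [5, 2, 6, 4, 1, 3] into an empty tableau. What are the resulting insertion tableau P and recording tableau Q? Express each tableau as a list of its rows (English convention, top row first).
Insert each entry of the permutation into P by Schensted row insertion, recording in Q the position of each new cell.

Insert 5: appended to row 1. P = [[5]].
Insert 2: 2 bumps 5 from row 1; 5 starts row 2. P = [[2], [5]].
Insert 6: appended to row 1. P = [[2, 6], [5]].
Insert 4: 4 bumps 6 from row 1; 6 appends to row 2. P = [[2, 4], [5, 6]].
Insert 1: 1 bumps 2 from row 1; 2 bumps 5 from row 2; 5 starts row 3. P = [[1, 4], [2, 6], [5]].
Insert 3: 3 bumps 4 from row 1; 4 bumps 6 from row 2; 6 appends to row 3. P = [[1, 3], [2, 4], [5, 6]].

So P = [[1, 3], [2, 4], [5, 6]], Q = [[1, 3], [2, 4], [5, 6]].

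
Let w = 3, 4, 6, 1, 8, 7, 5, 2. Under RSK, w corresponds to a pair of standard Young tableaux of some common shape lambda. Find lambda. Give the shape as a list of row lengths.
[4, 2, 1, 1]

RSK row insertion gives P = [[1, 2, 5, 7], [3, 4], [6], [8]], which has shape [4, 2, 1, 1].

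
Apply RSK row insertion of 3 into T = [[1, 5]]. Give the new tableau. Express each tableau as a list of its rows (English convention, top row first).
[[1, 3], [5]]

In row 1, 3 replaces 5 (the leftmost entry greater than 3); 5 is bumped to row 2. 5 starts a new row 2. The new tableau is [[1, 3], [5]].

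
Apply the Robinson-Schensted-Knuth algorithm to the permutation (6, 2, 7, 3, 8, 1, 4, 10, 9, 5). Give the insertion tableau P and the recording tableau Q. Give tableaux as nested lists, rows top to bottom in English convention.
Insert each entry of the permutation into P by Schensted row insertion, recording in Q the position of each new cell.

After inserting 6: P = [[6]].
After inserting 2: P = [[2], [6]].
After inserting 7: P = [[2, 7], [6]].
After inserting 3: P = [[2, 3], [6, 7]].
After inserting 8: P = [[2, 3, 8], [6, 7]].
After inserting 1: P = [[1, 3, 8], [2, 7], [6]].
After inserting 4: P = [[1, 3, 4], [2, 7, 8], [6]].
After inserting 10: P = [[1, 3, 4, 10], [2, 7, 8], [6]].
After inserting 9: P = [[1, 3, 4, 9], [2, 7, 8, 10], [6]].
After inserting 5: P = [[1, 3, 4, 5], [2, 7, 8, 9], [6, 10]].

So P = [[1, 3, 4, 5], [2, 7, 8, 9], [6, 10]], Q = [[1, 3, 5, 8], [2, 4, 7, 9], [6, 10]].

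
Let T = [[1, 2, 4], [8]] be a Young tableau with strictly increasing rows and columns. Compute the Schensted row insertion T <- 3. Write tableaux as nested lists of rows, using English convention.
[[1, 2, 3], [4], [8]]

In row 1, 3 replaces 4 (the leftmost entry greater than 3); 4 is bumped to row 2. In row 2, 4 replaces 8 (the leftmost entry greater than 4); 8 is bumped to row 3. 8 starts a new row 3. The new tableau is [[1, 2, 3], [4], [8]].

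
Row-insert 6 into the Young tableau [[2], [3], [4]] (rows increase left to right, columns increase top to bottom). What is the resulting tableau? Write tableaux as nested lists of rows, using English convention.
[[2, 6], [3], [4]]

6 is larger than every entry of row 1, so it is appended to row 1. The new tableau is [[2, 6], [3], [4]].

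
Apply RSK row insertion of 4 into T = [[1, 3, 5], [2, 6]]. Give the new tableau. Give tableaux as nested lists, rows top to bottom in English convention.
[[1, 3, 4], [2, 5], [6]]

In row 1, 4 replaces 5 (the leftmost entry greater than 4); 5 is bumped to row 2. In row 2, 5 replaces 6 (the leftmost entry greater than 5); 6 is bumped to row 3. 6 starts a new row 3. The new tableau is [[1, 3, 4], [2, 5], [6]].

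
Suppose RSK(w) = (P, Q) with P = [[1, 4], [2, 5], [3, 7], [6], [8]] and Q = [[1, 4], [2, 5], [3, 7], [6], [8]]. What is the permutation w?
Reverse the RSK construction: for i from n down to 1, find the cell of Q containing i, remove the entry at that cell from P, and reverse-bump it up through P; the value ejected from row 1 is w(i).

Step i=8: Q has 8 at row 5, column 1; remove 8 from row 5 of P and reverse-bump: 8 enters row 4 and ejects 6; 6 enters row 3 and ejects 3; 3 enters row 2 and ejects 2; 2 enters row 1 and ejects 1. So w(8) = 1. P is now [[2, 4], [3, 5], [6, 7], [8]].
Step i=7: Q has 7 at row 3, column 2; remove 7 from row 3 of P and reverse-bump: 7 enters row 2 and ejects 5; 5 enters row 1 and ejects 4. So w(7) = 4. P is now [[2, 5], [3, 7], [6], [8]].
Step i=6: Q has 6 at row 4, column 1; remove 8 from row 4 of P and reverse-bump: 8 enters row 3 and ejects 6; 6 enters row 2 and ejects 3; 3 enters row 1 and ejects 2. So w(6) = 2. P is now [[3, 5], [6, 7], [8]].
Step i=5: Q has 5 at row 2, column 2; remove 7 from row 2 of P and reverse-bump: 7 enters row 1 and ejects 5. So w(5) = 5. P is now [[3, 7], [6], [8]].
Step i=4: Q has 4 at row 1, column 2; remove that cell from P, ejecting 7. So w(4) = 7. P is now [[3], [6], [8]].
Step i=3: Q has 3 at row 3, column 1; remove 8 from row 3 of P and reverse-bump: 8 enters row 2 and ejects 6; 6 enters row 1 and ejects 3. So w(3) = 3. P is now [[6], [8]].
Step i=2: Q has 2 at row 2, column 1; remove 8 from row 2 of P and reverse-bump: 8 enters row 1 and ejects 6. So w(2) = 6. P is now [[8]].
Step i=1: Q has 1 at row 1, column 1; remove that cell from P, ejecting 8. So w(1) = 8. P is now [].

So w = 8 6 3 7 5 2 4 1.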